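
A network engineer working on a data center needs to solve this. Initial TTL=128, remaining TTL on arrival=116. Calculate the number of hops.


Given: initial TTL = 128, received TTL = 116
Hops = initial TTL - received TTL
Hops = 128 - 116 = 12

12


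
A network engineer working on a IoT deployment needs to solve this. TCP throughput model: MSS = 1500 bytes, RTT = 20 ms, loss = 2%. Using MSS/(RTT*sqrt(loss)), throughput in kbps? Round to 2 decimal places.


Given: MSS = 1500 bytes, RTT = 20 ms, loss = 2%
RTT in seconds = 20 / 1000 = 0.02
Loss rate = 2% = 0.02
sqrt(loss) = sqrt(0.02) = 0.141421356237
Throughput (bytes/s) = 1500 / (0.02 * 0.141421356237) = 530330.0859
Throughput (kbps) = 530330.0859 * 8 / 1000 = 4242.640687 -> 4242.64 kbps (2 dp)

4242.64


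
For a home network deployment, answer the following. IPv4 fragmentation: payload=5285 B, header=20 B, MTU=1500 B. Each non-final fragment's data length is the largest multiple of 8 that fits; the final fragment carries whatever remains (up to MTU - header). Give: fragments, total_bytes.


Max data per non-final fragment = floor((MTU - header)/8)*8 = floor((1500 - 20)/8)*8 = floor(1480/8)*8 = 1480 B
Final fragment needs no 8-byte alignment: it can carry up to MTU - header = 1480 B
Non-final fragments needed = ceil((payload - 1480) / 1480) = ceil(3805/1480) = ceil(2.5709) = 3
Number of fragments = 3 + 1 = 4
Fragment sizes (data): 3 * 1480 B + 845 B (last, 845 <= 1480 OK)
Total bytes sent = payload + n_frags * header = 5285 + 4*20 = 5285 + 80 = 5365 B

4, 5365


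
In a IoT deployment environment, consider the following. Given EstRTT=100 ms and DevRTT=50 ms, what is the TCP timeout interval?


Given: EstRTT = 100 ms, DevRTT = 50 ms
Timeout = EstRTT + 4 * DevRTT
4 * DevRTT = 4 * 50 = 200
Timeout = 100 + 200 = 300 ms

300


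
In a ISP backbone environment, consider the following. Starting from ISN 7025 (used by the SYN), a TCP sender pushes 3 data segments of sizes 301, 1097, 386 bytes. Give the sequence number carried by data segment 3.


The SYN occupies sequence number ISN = 7025, so the first data byte is ISN + 1 = 7026.
SEQ of data segment i = (ISN + 1) + sum of payload sizes of segments 1..i-1.
Segment 1: SEQ = 7026, payload = 301 bytes
Segment 2: SEQ = 7327, payload = 1097 bytes
Segment 3: SEQ = 8424, payload = 386 bytes
SEQ of segment 3 = 7026 + 301 + 1097 = 8424

8424


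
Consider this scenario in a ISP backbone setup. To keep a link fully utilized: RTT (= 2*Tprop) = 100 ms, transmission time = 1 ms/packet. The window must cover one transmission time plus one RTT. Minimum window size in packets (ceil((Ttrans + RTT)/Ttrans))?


Given: Ttrans = 1 ms, RTT = 100 ms (= 2 * Tprop, Tprop = 50 ms)
Time until first ACK returns = Ttrans + RTT = 1 + 100 = 101 ms
Need W * Ttrans >= Ttrans + RTT  ->  W >= (Ttrans + RTT) / Ttrans
(Ttrans + RTT) / Ttrans = 101 / 1 = 101
W_min = ceil(101) = 101

101


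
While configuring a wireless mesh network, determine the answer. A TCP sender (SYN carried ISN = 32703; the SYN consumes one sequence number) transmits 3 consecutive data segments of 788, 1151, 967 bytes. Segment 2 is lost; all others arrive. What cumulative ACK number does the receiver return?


SYN uses sequence number 32703; first data byte = ISN + 1 = 32704.
Segment 1: SEQ = 32704, len = 788 B, covers [32704, 33491]
Segment 2: SEQ = 33492, len = 1151 B, covers [33492, 34642] [LOST]
Segment 3: SEQ = 34643, len = 967 B, covers [34643, 35609]
In-order data received: bytes [32704, 33491] (segments 1..1).
Segment 2 missing -> gap begins at byte 33492; later segments buffered out of order.
Cumulative ACK = next expected in-order byte = 32704 + 788 = 33492

33492


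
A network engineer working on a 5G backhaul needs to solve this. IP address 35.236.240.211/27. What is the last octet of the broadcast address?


Given: IP = 35.236.240.211, prefix = /27
Host bits = 32 - 27 = 5
Network last octet = 211 AND mask = 192
Host part size = 2^5 - 1 = 31
Broadcast last octet = 192 OR 31 = 223

223


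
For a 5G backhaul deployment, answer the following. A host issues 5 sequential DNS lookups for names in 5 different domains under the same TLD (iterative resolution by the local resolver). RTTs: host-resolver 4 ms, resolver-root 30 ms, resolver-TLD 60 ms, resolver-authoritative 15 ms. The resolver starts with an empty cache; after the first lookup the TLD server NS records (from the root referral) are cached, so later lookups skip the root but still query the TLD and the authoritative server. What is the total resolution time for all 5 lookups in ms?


Lookup 1 (cold cache): local + root + TLD + auth = 4 + 30 + 60 + 15 = 109 ms
Lookups 2..5 (TLD NS cached -> skip root; new domain -> still ask TLD and auth): local + TLD + auth = 4 + 60 + 15 = 79 ms each
Remaining 4 lookups: 4 * 79 = 316 ms
Total = 109 + 316 = 425 ms

425


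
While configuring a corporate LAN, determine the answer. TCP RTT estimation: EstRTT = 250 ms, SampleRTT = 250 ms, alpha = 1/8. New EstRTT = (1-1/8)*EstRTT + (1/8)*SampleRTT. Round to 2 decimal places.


Given: EstRTT = 250 ms, SampleRTT = 250 ms, alpha = 1/8
New EstRTT = (1 - alpha) * EstRTT + alpha * SampleRTT
(7/8) * 250 = 218.75
(1/8) * 250 = 31.25
New EstRTT = 218.75 + 31.25 = 250 ms -> 250.00 ms (2 dp)

250.00


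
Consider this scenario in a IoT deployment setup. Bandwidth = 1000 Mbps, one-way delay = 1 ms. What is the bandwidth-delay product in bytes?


Given: bandwidth = 1000 Mbps, delay = 1 ms
BDP in bits = 1000 * 10^6 * 1 / 1000
BDP in bits = 1000000
BDP in bytes = 1000000 / 8 = 125000

125000


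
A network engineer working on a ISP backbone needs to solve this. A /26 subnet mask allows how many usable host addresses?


Given: subnet mask /26
Host bits = 32 - 26 = 6
Total addresses = 2^6 = 64
Usable hosts = 64 - 2 (network + broadcast) = 62

62


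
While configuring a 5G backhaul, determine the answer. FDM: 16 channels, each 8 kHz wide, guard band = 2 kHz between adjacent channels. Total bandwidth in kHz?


Given: 16 channels, 8 kHz each, guard = 2 kHz
Channel bandwidth = 16 * 8 = 128 kHz
Guard bands = 15 gaps * 2 kHz = 30 kHz
Total = 128 + 30 = 158 kHz

158


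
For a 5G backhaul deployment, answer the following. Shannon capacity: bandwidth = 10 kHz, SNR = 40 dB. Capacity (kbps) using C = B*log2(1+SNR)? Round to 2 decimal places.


Given: B = 10 kHz, SNR = 40 dB
SNR linear = 10^(40/10) = 10000
1 + SNR = 10001
log2(10001) = 13.2878566418
C = 10 * 1000 * 13.2878566418 = 132878.5664 bps
C = 132.878566 kbps -> 132.88 kbps (2 dp)

132.88


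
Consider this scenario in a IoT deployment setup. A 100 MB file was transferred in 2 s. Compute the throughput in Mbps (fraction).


Given: file = 100 MB, time = 2 s
File in Mb = 100 * 8 = 800 Mb
Throughput = 800 / 2 Mbps
Throughput = 400 Mbps

400


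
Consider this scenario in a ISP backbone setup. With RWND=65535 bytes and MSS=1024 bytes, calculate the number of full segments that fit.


Given: RWND = 65535 bytes, MSS = 1024 bytes
Full segments = floor(RWND / MSS)
Full segments = floor(65535 / 1024)
Full segments = floor(63.999) = 63

63


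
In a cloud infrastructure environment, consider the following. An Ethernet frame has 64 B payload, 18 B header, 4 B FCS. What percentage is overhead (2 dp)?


Given: payload = 64 B, header = 18 B, trailer = 4 B
Overhead bytes = header + trailer = 18 + 4 = 22
Total frame = payload + overhead = 64 + 22 = 86
Overhead % = 22 / 86 * 100 = 25.5814% -> 25.58% (2 dp)

25.58


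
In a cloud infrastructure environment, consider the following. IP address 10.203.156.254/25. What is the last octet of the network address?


Given: IP = 10.203.156.254, prefix = /25
Subnet mask = 255.255.255.128
Last octet of IP: 254
Last octet of mask: 128
Network last octet = 254 AND 128 = 128

128


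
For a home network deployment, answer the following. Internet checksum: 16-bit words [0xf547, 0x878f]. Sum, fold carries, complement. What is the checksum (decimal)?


Given words: [0xf547, 0x878f]
Step 1: Sum all words
Raw sum = 62791 + 34703 = 97494
Step 2: Fold carry: (31958 + 1) = 31959
One's complement = ~31959 & 0xFFFF = 33576

33576


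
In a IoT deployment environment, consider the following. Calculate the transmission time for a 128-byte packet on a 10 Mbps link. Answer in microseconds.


Given: packet = 128 bytes, bandwidth = 10 Mbps
Packet in bits = 128 * 8 = 1024 bits
Bandwidth = 10 * 10^6 = 10000000 bps
Time = 1024 / 10000000 seconds
Time in us = 1024 * 10^6 / 10000000 = 102.4

102.4


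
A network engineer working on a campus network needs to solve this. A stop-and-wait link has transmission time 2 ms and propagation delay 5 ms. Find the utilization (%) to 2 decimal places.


Given: Ttrans = 2 ms, Tprop = 5 ms
RTT = 2 * Tprop = 2 * 5 = 10 ms
U = Ttrans / (Ttrans + RTT)
U = 2 / (2 + 10)
U = 2 / 12 = 0.166667
U% = 16.67%

16.67


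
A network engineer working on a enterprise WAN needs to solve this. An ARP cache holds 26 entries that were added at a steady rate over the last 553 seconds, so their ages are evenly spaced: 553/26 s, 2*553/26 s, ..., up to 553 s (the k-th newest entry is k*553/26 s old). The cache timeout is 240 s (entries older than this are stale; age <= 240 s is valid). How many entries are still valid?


Ages are k * 553/26 s for k = 1..26 (spacing = 21.2692 s).
Entry k is valid iff k * 553/26 <= 240 iff k <= 26 * 240 / 553 = 11.2839
n_valid = floor(11.2839) = 11
(n_stale = 26 - 11 = 15)

11


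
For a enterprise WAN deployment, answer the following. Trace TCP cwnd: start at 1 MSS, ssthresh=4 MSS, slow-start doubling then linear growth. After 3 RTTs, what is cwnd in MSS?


RTT 0: cwnd = 1 MSS (initial)
RTT 1: cwnd = 2 MSS (slow start, doubled)
RTT 2: cwnd = 4 MSS (slow start, doubled)
RTT 3: cwnd = 5 MSS (congestion avoidance, +1)

5


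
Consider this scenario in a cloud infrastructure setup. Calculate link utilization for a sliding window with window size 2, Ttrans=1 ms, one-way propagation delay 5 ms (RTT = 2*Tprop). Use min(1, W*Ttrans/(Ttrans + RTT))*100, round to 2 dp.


Given: W = 2, Ttrans = 1 ms, RTT = 10 ms (= 2 * Tprop, Tprop = 5 ms)
Cycle time = Ttrans + RTT = 1 + 10 = 11 ms (first packet sent until its ACK returns)
W * Ttrans = 2 * 1 = 2 ms of sending per cycle
W * Ttrans / (Ttrans + RTT) = 2 / 11 = 0.181818
U = min(1, 0.181818) = 0.181818
U% = 18.18%

18.18


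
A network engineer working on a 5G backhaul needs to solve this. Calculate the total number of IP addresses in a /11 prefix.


Given: CIDR prefix /11
Host bits = 32 - 11 = 21
Total addresses = 2^21 = 2097152

2097152


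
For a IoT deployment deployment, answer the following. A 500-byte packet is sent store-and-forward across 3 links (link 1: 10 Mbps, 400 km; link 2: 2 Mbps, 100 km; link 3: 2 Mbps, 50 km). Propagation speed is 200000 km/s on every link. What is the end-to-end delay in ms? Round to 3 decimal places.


Packet = 500 bytes = 4000 bits. Store-and-forward: sum (t_trans + t_prop) per link.
Link 1: t_trans = 4000/(10*10^6) s = 0.4000 ms; t_prop = 400/200000 s = 2.0000 ms; subtotal = 2.4000 ms
Link 2: t_trans = 4000/(2*10^6) s = 2.0000 ms; t_prop = 100/200000 s = 0.5000 ms; subtotal = 2.5000 ms
Link 3: t_trans = 4000/(2*10^6) s = 2.0000 ms; t_prop = 50/200000 s = 0.2500 ms; subtotal = 2.2500 ms
End-to-end = 2.4000 + 2.5000 + 2.2500 = 7.1500 ms -> 7.150 ms (3 dp)

7.150


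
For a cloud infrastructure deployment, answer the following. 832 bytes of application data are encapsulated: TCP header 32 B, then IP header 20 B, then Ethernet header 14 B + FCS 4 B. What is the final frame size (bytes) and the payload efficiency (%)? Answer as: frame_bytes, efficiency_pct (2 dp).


TCP segment = 832 + 32 = 864 B
IP packet = 864 + 20 = 884 B
Ethernet frame = 884 + 14 + 4 = 902 B
Efficiency = app / frame = 832 / 902 = 0.922395 = 92.2395% -> 92.24% (2 dp)

902, 92.24


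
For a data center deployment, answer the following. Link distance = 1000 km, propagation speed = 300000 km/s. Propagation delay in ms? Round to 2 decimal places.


Given: distance = 1000 km, speed = 300000 km/s
Delay = distance / speed = 1000 / 300000 seconds
Delay in ms = 1000 * 1000 / 300000
Delay = 3.3333 ms
Rounded to 2 dp = 3.33 ms

3.33


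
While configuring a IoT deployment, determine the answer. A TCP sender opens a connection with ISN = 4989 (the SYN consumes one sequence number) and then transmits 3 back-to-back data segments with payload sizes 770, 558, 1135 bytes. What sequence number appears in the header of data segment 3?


The SYN occupies sequence number ISN = 4989, so the first data byte is ISN + 1 = 4990.
SEQ of data segment i = (ISN + 1) + sum of payload sizes of segments 1..i-1.
Segment 1: SEQ = 4990, payload = 770 bytes
Segment 2: SEQ = 5760, payload = 558 bytes
Segment 3: SEQ = 6318, payload = 1135 bytes
SEQ of segment 3 = 4990 + 770 + 558 = 6318

6318


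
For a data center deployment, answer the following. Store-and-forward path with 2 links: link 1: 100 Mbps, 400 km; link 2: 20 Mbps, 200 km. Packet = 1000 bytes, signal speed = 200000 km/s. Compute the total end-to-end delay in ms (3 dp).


Packet = 1000 bytes = 8000 bits. Store-and-forward: sum (t_trans + t_prop) per link.
Link 1: t_trans = 8000/(100*10^6) s = 0.0800 ms; t_prop = 400/200000 s = 2.0000 ms; subtotal = 2.0800 ms
Link 2: t_trans = 8000/(20*10^6) s = 0.4000 ms; t_prop = 200/200000 s = 1.0000 ms; subtotal = 1.4000 ms
End-to-end = 2.0800 + 1.4000 = 3.4800 ms -> 3.480 ms (3 dp)

3.480


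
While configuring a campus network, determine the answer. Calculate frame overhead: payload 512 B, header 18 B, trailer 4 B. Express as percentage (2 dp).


Given: payload = 512 B, header = 18 B, trailer = 4 B
Overhead bytes = header + trailer = 18 + 4 = 22
Total frame = payload + overhead = 512 + 22 = 534
Overhead % = 22 / 534 * 100 = 4.1199% -> 4.12% (2 dp)

4.12


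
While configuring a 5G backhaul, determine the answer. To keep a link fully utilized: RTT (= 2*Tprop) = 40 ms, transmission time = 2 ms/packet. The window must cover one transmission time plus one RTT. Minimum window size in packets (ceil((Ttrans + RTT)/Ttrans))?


Given: Ttrans = 2 ms, RTT = 40 ms (= 2 * Tprop, Tprop = 20 ms)
Time until first ACK returns = Ttrans + RTT = 2 + 40 = 42 ms
Need W * Ttrans >= Ttrans + RTT  ->  W >= (Ttrans + RTT) / Ttrans
(Ttrans + RTT) / Ttrans = 42 / 2 = 21
W_min = ceil(21) = 21

21


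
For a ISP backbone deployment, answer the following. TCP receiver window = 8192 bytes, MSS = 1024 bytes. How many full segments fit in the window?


Given: RWND = 8192 bytes, MSS = 1024 bytes
Full segments = floor(RWND / MSS)
Full segments = floor(8192 / 1024)
Full segments = floor(8.0) = 8

8


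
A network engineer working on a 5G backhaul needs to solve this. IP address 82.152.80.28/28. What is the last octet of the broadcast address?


Given: IP = 82.152.80.28, prefix = /28
Host bits = 32 - 28 = 4
Network last octet = 28 AND mask = 16
Host part size = 2^4 - 1 = 15
Broadcast last octet = 16 OR 15 = 31

31


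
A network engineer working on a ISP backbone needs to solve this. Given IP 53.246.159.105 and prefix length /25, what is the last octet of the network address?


Given: IP = 53.246.159.105, prefix = /25
Subnet mask = 255.255.255.128
Last octet of IP: 105
Last octet of mask: 128
Network last octet = 105 AND 128 = 0

0


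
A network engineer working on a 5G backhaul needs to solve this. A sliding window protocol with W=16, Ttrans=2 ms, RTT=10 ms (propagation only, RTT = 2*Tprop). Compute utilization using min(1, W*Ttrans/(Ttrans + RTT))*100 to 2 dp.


Given: W = 16, Ttrans = 2 ms, RTT = 10 ms (= 2 * Tprop, Tprop = 5 ms)
Cycle time = Ttrans + RTT = 2 + 10 = 12 ms (first packet sent until its ACK returns)
W * Ttrans = 16 * 2 = 32 ms of sending per cycle
W * Ttrans / (Ttrans + RTT) = 32 / 12 = 2.666667
U = min(1, 2.666667) = 1.000000
U% = 100.00%

100.00


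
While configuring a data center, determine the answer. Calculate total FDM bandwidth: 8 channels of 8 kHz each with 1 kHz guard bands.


Given: 8 channels, 8 kHz each, guard = 1 kHz
Channel bandwidth = 8 * 8 = 64 kHz
Guard bands = 7 gaps * 1 kHz = 7 kHz
Total = 64 + 7 = 71 kHz

71


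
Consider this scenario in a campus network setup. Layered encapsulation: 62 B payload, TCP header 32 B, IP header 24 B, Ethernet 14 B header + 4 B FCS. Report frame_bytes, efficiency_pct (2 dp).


TCP segment = 62 + 32 = 94 B
IP packet = 94 + 24 = 118 B
Ethernet frame = 118 + 14 + 4 = 136 B
Efficiency = app / frame = 62 / 136 = 0.455882 = 45.5882% -> 45.59% (2 dp)

136, 45.59


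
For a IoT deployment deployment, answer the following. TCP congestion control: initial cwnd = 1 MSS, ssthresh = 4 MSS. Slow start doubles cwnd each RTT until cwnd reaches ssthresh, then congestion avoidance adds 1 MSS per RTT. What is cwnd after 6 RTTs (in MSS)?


RTT 0: cwnd = 1 MSS (initial)
RTT 1: cwnd = 2 MSS (slow start, doubled)
RTT 2: cwnd = 4 MSS (slow start, doubled)
RTT 3: cwnd = 5 MSS (congestion avoidance, +1)
RTT 4: cwnd = 6 MSS (congestion avoidance, +1)
RTT 5: cwnd = 7 MSS (congestion avoidance, +1)
RTT 6: cwnd = 8 MSS (congestion avoidance, +1)

8


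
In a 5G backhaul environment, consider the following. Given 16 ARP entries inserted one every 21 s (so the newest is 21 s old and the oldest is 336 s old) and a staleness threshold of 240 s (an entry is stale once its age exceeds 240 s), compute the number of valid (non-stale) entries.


Ages are k * 336/16 s for k = 1..16 (spacing = 21.0000 s).
Entry k is valid iff k * 336/16 <= 240 iff k <= 16 * 240 / 336 = 11.4286
n_valid = floor(11.4286) = 11
(n_stale = 16 - 11 = 5)

11


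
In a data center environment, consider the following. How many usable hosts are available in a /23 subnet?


Given: subnet mask /23
Host bits = 32 - 23 = 9
Total addresses = 2^9 = 512
Usable hosts = 512 - 2 (network + broadcast) = 510

510


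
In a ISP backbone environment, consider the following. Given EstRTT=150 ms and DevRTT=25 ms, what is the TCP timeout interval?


Given: EstRTT = 150 ms, DevRTT = 25 ms
Timeout = EstRTT + 4 * DevRTT
4 * DevRTT = 4 * 25 = 100
Timeout = 150 + 100 = 250 ms

250


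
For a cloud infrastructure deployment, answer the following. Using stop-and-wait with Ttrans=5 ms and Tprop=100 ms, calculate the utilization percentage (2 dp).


Given: Ttrans = 5 ms, Tprop = 100 ms
RTT = 2 * Tprop = 2 * 100 = 200 ms
U = Ttrans / (Ttrans + RTT)
U = 5 / (5 + 200)
U = 5 / 205 = 0.02439
U% = 2.44%

2.44


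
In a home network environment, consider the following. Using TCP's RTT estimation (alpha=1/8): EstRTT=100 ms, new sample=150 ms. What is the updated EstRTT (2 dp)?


Given: EstRTT = 100 ms, SampleRTT = 150 ms, alpha = 1/8
New EstRTT = (1 - alpha) * EstRTT + alpha * SampleRTT
(7/8) * 100 = 87.5
(1/8) * 150 = 18.75
New EstRTT = 87.5 + 18.75 = 106.25 ms -> 106.25 ms (2 dp)

106.25


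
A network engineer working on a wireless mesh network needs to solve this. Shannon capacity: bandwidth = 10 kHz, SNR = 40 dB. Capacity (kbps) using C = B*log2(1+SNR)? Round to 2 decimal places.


Given: B = 10 kHz, SNR = 40 dB
SNR linear = 10^(40/10) = 10000
1 + SNR = 10001
log2(10001) = 13.2878566418
C = 10 * 1000 * 13.2878566418 = 132878.5664 bps
C = 132.878566 kbps -> 132.88 kbps (2 dp)

132.88


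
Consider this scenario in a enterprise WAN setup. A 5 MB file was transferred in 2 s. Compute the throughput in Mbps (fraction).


Given: file = 5 MB, time = 2 s
File in Mb = 5 * 8 = 40 Mb
Throughput = 40 / 2 Mbps
Throughput = 20 Mbps

20


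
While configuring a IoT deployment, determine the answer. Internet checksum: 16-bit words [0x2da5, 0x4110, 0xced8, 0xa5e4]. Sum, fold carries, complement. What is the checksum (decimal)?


Given words: [0x2da5, 0x4110, 0xced8, 0xa5e4]
Step 1: Sum all words
Raw sum = 11685 + 16656 + 52952 + 42468 = 123761
Step 2: Fold carry: (58225 + 1) = 58226
One's complement = ~58226 & 0xFFFF = 7309

7309


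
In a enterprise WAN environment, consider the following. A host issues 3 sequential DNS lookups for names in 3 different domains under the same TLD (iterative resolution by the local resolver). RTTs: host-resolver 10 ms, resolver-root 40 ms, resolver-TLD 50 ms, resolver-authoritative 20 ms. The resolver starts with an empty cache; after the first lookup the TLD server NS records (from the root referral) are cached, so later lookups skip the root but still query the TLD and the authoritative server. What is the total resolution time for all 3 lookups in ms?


Lookup 1 (cold cache): local + root + TLD + auth = 10 + 40 + 50 + 20 = 120 ms
Lookups 2..3 (TLD NS cached -> skip root; new domain -> still ask TLD and auth): local + TLD + auth = 10 + 50 + 20 = 80 ms each
Remaining 2 lookups: 2 * 80 = 160 ms
Total = 120 + 160 = 280 ms

280


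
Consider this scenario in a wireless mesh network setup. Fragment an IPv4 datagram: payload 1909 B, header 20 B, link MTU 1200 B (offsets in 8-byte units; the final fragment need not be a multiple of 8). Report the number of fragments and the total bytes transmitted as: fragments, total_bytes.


Max data per non-final fragment = floor((MTU - header)/8)*8 = floor((1200 - 20)/8)*8 = floor(1180/8)*8 = 1176 B
Final fragment needs no 8-byte alignment: it can carry up to MTU - header = 1180 B
Non-final fragments needed = ceil((payload - 1180) / 1176) = ceil(729/1176) = ceil(0.6199) = 1
Number of fragments = 1 + 1 = 2
Fragment sizes (data): 1 * 1176 B + 733 B (last, 733 <= 1180 OK)
Total bytes sent = payload + n_frags * header = 1909 + 2*20 = 1909 + 40 = 1949 B

2, 1949


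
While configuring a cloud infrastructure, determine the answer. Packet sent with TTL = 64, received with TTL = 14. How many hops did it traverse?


Given: initial TTL = 64, received TTL = 14
Hops = initial TTL - received TTL
Hops = 64 - 14 = 50

50


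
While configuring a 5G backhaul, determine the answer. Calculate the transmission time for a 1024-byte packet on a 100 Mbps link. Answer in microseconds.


Given: packet = 1024 bytes, bandwidth = 100 Mbps
Packet in bits = 1024 * 8 = 8192 bits
Bandwidth = 100 * 10^6 = 100000000 bps
Time = 8192 / 100000000 seconds
Time in us = 8192 * 10^6 / 100000000 = 81.92

81.92


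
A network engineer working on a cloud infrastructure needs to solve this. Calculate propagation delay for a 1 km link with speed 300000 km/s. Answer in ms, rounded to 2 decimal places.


Given: distance = 1 km, speed = 300000 km/s
Delay = distance / speed = 1 / 300000 seconds
Delay in ms = 1 * 1000 / 300000
Delay = 0.0033 ms
Rounded to 2 dp = 0.00 ms

0.00


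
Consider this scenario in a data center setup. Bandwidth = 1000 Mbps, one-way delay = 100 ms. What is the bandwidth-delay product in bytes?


Given: bandwidth = 1000 Mbps, delay = 100 ms
BDP in bits = 1000 * 10^6 * 100 / 1000
BDP in bits = 100000000
BDP in bytes = 100000000 / 8 = 12500000

12500000


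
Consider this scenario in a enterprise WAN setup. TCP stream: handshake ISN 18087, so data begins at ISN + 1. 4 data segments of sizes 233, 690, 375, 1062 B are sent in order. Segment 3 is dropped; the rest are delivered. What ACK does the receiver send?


SYN uses sequence number 18087; first data byte = ISN + 1 = 18088.
Segment 1: SEQ = 18088, len = 233 B, covers [18088, 18320]
Segment 2: SEQ = 18321, len = 690 B, covers [18321, 19010]
Segment 3: SEQ = 19011, len = 375 B, covers [19011, 19385] [LOST]
Segment 4: SEQ = 19386, len = 1062 B, covers [19386, 20447]
In-order data received: bytes [18088, 19010] (segments 1..2).
Segment 3 missing -> gap begins at byte 19011; later segments buffered out of order.
Cumulative ACK = next expected in-order byte = 18088 + 233 + 690 = 19011

19011


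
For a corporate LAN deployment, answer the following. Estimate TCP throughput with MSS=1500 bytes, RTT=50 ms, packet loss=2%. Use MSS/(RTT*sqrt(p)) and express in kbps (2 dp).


Given: MSS = 1500 bytes, RTT = 50 ms, loss = 2%
RTT in seconds = 50 / 1000 = 0.05
Loss rate = 2% = 0.02
sqrt(loss) = sqrt(0.02) = 0.141421356237
Throughput (bytes/s) = 1500 / (0.05 * 0.141421356237) = 212132.0344
Throughput (kbps) = 212132.0344 * 8 / 1000 = 1697.056275 -> 1697.06 kbps (2 dp)

1697.06


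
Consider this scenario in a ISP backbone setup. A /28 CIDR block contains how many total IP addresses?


Given: CIDR prefix /28
Host bits = 32 - 28 = 4
Total addresses = 2^4 = 16

16


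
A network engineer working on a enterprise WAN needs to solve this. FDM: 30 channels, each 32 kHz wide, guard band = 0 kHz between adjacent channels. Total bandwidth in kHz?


Given: 30 channels, 32 kHz each, guard = 0 kHz
Channel bandwidth = 30 * 32 = 960 kHz
Guard bands = 29 gaps * 0 kHz = 0 kHz
Total = 960 + 0 = 960 kHz

960


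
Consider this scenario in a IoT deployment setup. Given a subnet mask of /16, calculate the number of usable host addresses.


Given: subnet mask /16
Host bits = 32 - 16 = 16
Total addresses = 2^16 = 65536
Usable hosts = 65536 - 2 (network + broadcast) = 65534

65534


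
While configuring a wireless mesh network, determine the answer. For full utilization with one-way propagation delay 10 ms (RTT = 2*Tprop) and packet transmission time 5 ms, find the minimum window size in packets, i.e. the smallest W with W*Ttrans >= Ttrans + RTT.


Given: Ttrans = 5 ms, RTT = 20 ms (= 2 * Tprop, Tprop = 10 ms)
Time until first ACK returns = Ttrans + RTT = 5 + 20 = 25 ms
Need W * Ttrans >= Ttrans + RTT  ->  W >= (Ttrans + RTT) / Ttrans
(Ttrans + RTT) / Ttrans = 25 / 5 = 5
W_min = ceil(5) = 5

5


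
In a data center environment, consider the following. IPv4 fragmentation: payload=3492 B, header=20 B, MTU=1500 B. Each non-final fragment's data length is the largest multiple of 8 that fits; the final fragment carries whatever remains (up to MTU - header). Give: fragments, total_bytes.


Max data per non-final fragment = floor((MTU - header)/8)*8 = floor((1500 - 20)/8)*8 = floor(1480/8)*8 = 1480 B
Final fragment needs no 8-byte alignment: it can carry up to MTU - header = 1480 B
Non-final fragments needed = ceil((payload - 1480) / 1480) = ceil(2012/1480) = ceil(1.3595) = 2
Number of fragments = 2 + 1 = 3
Fragment sizes (data): 2 * 1480 B + 532 B (last, 532 <= 1480 OK)
Total bytes sent = payload + n_frags * header = 3492 + 3*20 = 3492 + 60 = 3552 B

3, 3552


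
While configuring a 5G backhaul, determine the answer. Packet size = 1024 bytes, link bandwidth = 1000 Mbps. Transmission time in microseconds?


Given: packet = 1024 bytes, bandwidth = 1000 Mbps
Packet in bits = 1024 * 8 = 8192 bits
Bandwidth = 1000 * 10^6 = 1000000000 bps
Time = 8192 / 1000000000 seconds
Time in us = 8192 * 10^6 / 1000000000 = 8.192

8.192


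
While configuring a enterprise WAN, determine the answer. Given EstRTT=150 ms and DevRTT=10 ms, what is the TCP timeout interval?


Given: EstRTT = 150 ms, DevRTT = 10 ms
Timeout = EstRTT + 4 * DevRTT
4 * DevRTT = 4 * 10 = 40
Timeout = 150 + 40 = 190 ms

190


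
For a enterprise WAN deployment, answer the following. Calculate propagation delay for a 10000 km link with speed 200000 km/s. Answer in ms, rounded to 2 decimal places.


Given: distance = 10000 km, speed = 200000 km/s
Delay = distance / speed = 10000 / 200000 seconds
Delay in ms = 10000 * 1000 / 200000
Delay = 50.0000 ms
Rounded to 2 dp = 50.00 ms

50.00


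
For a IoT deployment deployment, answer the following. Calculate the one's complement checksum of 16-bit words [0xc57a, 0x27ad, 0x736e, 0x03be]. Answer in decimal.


Given words: [0xc57a, 0x27ad, 0x736e, 0x03be]
Step 1: Sum all words
Raw sum = 50554 + 10157 + 29550 + 958 = 91219
Step 2: Fold carry: (25683 + 1) = 25684
One's complement = ~25684 & 0xFFFF = 39851

39851


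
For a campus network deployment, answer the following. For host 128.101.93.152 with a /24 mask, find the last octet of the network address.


Given: IP = 128.101.93.152, prefix = /24
Subnet mask = 255.255.255.0
Last octet of IP: 152
Last octet of mask: 0
Network last octet = 152 AND 0 = 0

0


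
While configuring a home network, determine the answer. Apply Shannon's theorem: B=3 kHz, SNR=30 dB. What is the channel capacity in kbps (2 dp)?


Given: B = 3 kHz, SNR = 30 dB
SNR linear = 10^(30/10) = 1000
1 + SNR = 1001
log2(1001) = 9.9672262588
C = 3 * 1000 * 9.9672262588 = 29901.6788 bps
C = 29.901679 kbps -> 29.90 kbps (2 dp)

29.90


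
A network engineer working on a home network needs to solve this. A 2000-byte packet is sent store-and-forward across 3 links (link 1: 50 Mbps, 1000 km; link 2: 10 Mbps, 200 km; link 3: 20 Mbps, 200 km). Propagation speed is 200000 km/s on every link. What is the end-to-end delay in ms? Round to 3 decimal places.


Packet = 2000 bytes = 16000 bits. Store-and-forward: sum (t_trans + t_prop) per link.
Link 1: t_trans = 16000/(50*10^6) s = 0.3200 ms; t_prop = 1000/200000 s = 5.0000 ms; subtotal = 5.3200 ms
Link 2: t_trans = 16000/(10*10^6) s = 1.6000 ms; t_prop = 200/200000 s = 1.0000 ms; subtotal = 2.6000 ms
Link 3: t_trans = 16000/(20*10^6) s = 0.8000 ms; t_prop = 200/200000 s = 1.0000 ms; subtotal = 1.8000 ms
End-to-end = 5.3200 + 2.6000 + 1.8000 = 9.7200 ms -> 9.720 ms (3 dp)

9.720


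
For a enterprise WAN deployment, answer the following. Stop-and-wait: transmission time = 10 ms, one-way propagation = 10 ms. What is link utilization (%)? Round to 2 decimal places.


Given: Ttrans = 10 ms, Tprop = 10 ms
RTT = 2 * Tprop = 2 * 10 = 20 ms
U = Ttrans / (Ttrans + RTT)
U = 10 / (10 + 20)
U = 10 / 30 = 0.333333
U% = 33.33%

33.33


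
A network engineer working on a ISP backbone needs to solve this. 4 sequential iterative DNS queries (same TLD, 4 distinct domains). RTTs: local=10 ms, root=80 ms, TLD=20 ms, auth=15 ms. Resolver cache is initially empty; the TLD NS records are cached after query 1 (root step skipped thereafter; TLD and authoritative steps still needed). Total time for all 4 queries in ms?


Lookup 1 (cold cache): local + root + TLD + auth = 10 + 80 + 20 + 15 = 125 ms
Lookups 2..4 (TLD NS cached -> skip root; new domain -> still ask TLD and auth): local + TLD + auth = 10 + 20 + 15 = 45 ms each
Remaining 3 lookups: 3 * 45 = 135 ms
Total = 125 + 135 = 260 ms

260


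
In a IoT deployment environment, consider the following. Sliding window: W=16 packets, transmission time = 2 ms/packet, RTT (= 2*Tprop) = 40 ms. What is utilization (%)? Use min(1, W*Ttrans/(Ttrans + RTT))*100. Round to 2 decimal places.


Given: W = 16, Ttrans = 2 ms, RTT = 40 ms (= 2 * Tprop, Tprop = 20 ms)
Cycle time = Ttrans + RTT = 2 + 40 = 42 ms (first packet sent until its ACK returns)
W * Ttrans = 16 * 2 = 32 ms of sending per cycle
W * Ttrans / (Ttrans + RTT) = 32 / 42 = 0.761905
U = min(1, 0.761905) = 0.761905
U% = 76.19%

76.19


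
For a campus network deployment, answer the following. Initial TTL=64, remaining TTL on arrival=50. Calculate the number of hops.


Given: initial TTL = 64, received TTL = 50
Hops = initial TTL - received TTL
Hops = 64 - 50 = 14

14


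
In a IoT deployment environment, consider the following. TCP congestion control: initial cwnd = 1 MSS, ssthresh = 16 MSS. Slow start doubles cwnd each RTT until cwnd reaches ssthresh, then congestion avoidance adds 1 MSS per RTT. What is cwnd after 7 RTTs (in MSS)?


RTT 0: cwnd = 1 MSS (initial)
RTT 1: cwnd = 2 MSS (slow start, doubled)
RTT 2: cwnd = 4 MSS (slow start, doubled)
RTT 3: cwnd = 8 MSS (slow start, doubled)
RTT 4: cwnd = 16 MSS (slow start, doubled)
RTT 5: cwnd = 17 MSS (congestion avoidance, +1)
RTT 6: cwnd = 18 MSS (congestion avoidance, +1)
RTT 7: cwnd = 19 MSS (congestion avoidance, +1)

19


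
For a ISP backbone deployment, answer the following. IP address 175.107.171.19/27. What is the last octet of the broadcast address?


Given: IP = 175.107.171.19, prefix = /27
Host bits = 32 - 27 = 5
Network last octet = 19 AND mask = 0
Host part size = 2^5 - 1 = 31
Broadcast last octet = 0 OR 31 = 31

31


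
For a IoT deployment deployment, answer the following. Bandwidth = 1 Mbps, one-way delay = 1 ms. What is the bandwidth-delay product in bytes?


Given: bandwidth = 1 Mbps, delay = 1 ms
BDP in bits = 1 * 10^6 * 1 / 1000
BDP in bits = 1000
BDP in bytes = 1000 / 8 = 125

125


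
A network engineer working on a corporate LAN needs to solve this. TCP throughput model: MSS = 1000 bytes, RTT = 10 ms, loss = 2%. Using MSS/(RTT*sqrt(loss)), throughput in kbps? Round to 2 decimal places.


Given: MSS = 1000 bytes, RTT = 10 ms, loss = 2%
RTT in seconds = 10 / 1000 = 0.01
Loss rate = 2% = 0.02
sqrt(loss) = sqrt(0.02) = 0.141421356237
Throughput (bytes/s) = 1000 / (0.01 * 0.141421356237) = 707106.7812
Throughput (kbps) = 707106.7812 * 8 / 1000 = 5656.854249 -> 5656.85 kbps (2 dp)

5656.85


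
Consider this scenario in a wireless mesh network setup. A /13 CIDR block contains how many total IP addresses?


Given: CIDR prefix /13
Host bits = 32 - 13 = 19
Total addresses = 2^19 = 524288

524288


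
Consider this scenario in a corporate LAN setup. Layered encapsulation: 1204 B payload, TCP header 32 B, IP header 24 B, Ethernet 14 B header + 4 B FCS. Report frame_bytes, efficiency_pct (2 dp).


TCP segment = 1204 + 32 = 1236 B
IP packet = 1236 + 24 = 1260 B
Ethernet frame = 1260 + 14 + 4 = 1278 B
Efficiency = app / frame = 1204 / 1278 = 0.942097 = 94.2097% -> 94.21% (2 dp)

1278, 94.21


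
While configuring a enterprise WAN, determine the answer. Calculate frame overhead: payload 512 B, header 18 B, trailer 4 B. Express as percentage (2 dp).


Given: payload = 512 B, header = 18 B, trailer = 4 B
Overhead bytes = header + trailer = 18 + 4 = 22
Total frame = payload + overhead = 512 + 22 = 534
Overhead % = 22 / 534 * 100 = 4.1199% -> 4.12% (2 dp)

4.12


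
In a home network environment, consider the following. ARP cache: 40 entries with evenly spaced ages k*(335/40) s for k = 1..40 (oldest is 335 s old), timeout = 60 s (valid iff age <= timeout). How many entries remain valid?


Ages are k * 335/40 s for k = 1..40 (spacing = 8.3750 s).
Entry k is valid iff k * 335/40 <= 60 iff k <= 40 * 60 / 335 = 7.1642
n_valid = floor(7.1642) = 7
(n_stale = 40 - 7 = 33)

7


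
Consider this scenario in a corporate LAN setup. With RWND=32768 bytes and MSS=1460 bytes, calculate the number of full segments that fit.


Given: RWND = 32768 bytes, MSS = 1460 bytes
Full segments = floor(RWND / MSS)
Full segments = floor(32768 / 1460)
Full segments = floor(22.4438) = 22

22


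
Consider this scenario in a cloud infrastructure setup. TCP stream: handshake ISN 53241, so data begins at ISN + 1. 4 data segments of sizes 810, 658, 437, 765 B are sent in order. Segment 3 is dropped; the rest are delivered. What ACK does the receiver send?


SYN uses sequence number 53241; first data byte = ISN + 1 = 53242.
Segment 1: SEQ = 53242, len = 810 B, covers [53242, 54051]
Segment 2: SEQ = 54052, len = 658 B, covers [54052, 54709]
Segment 3: SEQ = 54710, len = 437 B, covers [54710, 55146] [LOST]
Segment 4: SEQ = 55147, len = 765 B, covers [55147, 55911]
In-order data received: bytes [53242, 54709] (segments 1..2).
Segment 3 missing -> gap begins at byte 54710; later segments buffered out of order.
Cumulative ACK = next expected in-order byte = 53242 + 810 + 658 = 54710

54710


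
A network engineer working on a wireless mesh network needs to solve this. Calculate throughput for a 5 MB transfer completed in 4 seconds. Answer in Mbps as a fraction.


Given: file = 5 MB, time = 4 s
File in Mb = 5 * 8 = 40 Mb
Throughput = 40 / 4 Mbps
Throughput = 10 Mbps

10


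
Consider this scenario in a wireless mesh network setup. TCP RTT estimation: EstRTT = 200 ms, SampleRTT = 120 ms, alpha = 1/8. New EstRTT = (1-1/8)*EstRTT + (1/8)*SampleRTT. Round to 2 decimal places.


Given: EstRTT = 200 ms, SampleRTT = 120 ms, alpha = 1/8
New EstRTT = (1 - alpha) * EstRTT + alpha * SampleRTT
(7/8) * 200 = 175
(1/8) * 120 = 15
New EstRTT = 175 + 15 = 190 ms -> 190.00 ms (2 dp)

190.00


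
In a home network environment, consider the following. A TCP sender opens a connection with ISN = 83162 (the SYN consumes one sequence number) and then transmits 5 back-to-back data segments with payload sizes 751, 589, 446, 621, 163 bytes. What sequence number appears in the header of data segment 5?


The SYN occupies sequence number ISN = 83162, so the first data byte is ISN + 1 = 83163.
SEQ of data segment i = (ISN + 1) + sum of payload sizes of segments 1..i-1.
Segment 1: SEQ = 83163, payload = 751 bytes
Segment 2: SEQ = 83914, payload = 589 bytes
Segment 3: SEQ = 84503, payload = 446 bytes
Segment 4: SEQ = 84949, payload = 621 bytes
Segment 5: SEQ = 85570, payload = 163 bytes
SEQ of segment 5 = 83163 + 751 + 589 + 446 + 621 = 85570

85570


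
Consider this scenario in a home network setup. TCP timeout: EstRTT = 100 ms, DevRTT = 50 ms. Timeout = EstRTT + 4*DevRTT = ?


Given: EstRTT = 100 ms, DevRTT = 50 ms
Timeout = EstRTT + 4 * DevRTT
4 * DevRTT = 4 * 50 = 200
Timeout = 100 + 200 = 300 ms

300


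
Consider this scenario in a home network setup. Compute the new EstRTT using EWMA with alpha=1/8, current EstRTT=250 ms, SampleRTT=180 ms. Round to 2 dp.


Given: EstRTT = 250 ms, SampleRTT = 180 ms, alpha = 1/8
New EstRTT = (1 - alpha) * EstRTT + alpha * SampleRTT
(7/8) * 250 = 218.75
(1/8) * 180 = 22.5
New EstRTT = 218.75 + 22.5 = 241.25 ms -> 241.25 ms (2 dp)

241.25


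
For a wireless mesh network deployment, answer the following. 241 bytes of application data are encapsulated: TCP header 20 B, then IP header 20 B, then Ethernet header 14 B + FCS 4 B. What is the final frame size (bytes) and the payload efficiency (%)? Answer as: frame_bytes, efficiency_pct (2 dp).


TCP segment = 241 + 20 = 261 B
IP packet = 261 + 20 = 281 B
Ethernet frame = 281 + 14 + 4 = 299 B
Efficiency = app / frame = 241 / 299 = 0.806020 = 80.6020% -> 80.60% (2 dp)

299, 80.60


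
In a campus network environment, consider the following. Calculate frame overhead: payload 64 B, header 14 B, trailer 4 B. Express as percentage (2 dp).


Given: payload = 64 B, header = 14 B, trailer = 4 B
Overhead bytes = header + trailer = 14 + 4 = 18
Total frame = payload + overhead = 64 + 18 = 82
Overhead % = 18 / 82 * 100 = 21.9512% -> 21.95% (2 dp)

21.95


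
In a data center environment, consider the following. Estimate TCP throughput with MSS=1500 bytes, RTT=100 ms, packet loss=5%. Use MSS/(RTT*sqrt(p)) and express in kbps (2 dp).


Given: MSS = 1500 bytes, RTT = 100 ms, loss = 5%
RTT in seconds = 100 / 1000 = 0.1
Loss rate = 5% = 0.05
sqrt(loss) = sqrt(0.05) = 0.223606797750
Throughput (bytes/s) = 1500 / (0.1 * 0.223606797750) = 67082.0393
Throughput (kbps) = 67082.0393 * 8 / 1000 = 536.656315 -> 536.66 kbps (2 dp)

536.66


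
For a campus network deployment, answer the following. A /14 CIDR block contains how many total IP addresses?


Given: CIDR prefix /14
Host bits = 32 - 14 = 18
Total addresses = 2^18 = 262144

262144


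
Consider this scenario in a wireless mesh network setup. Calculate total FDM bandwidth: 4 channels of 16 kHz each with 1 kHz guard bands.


Given: 4 channels, 16 kHz each, guard = 1 kHz
Channel bandwidth = 4 * 16 = 64 kHz
Guard bands = 3 gaps * 1 kHz = 3 kHz
Total = 64 + 3 = 67 kHz

67


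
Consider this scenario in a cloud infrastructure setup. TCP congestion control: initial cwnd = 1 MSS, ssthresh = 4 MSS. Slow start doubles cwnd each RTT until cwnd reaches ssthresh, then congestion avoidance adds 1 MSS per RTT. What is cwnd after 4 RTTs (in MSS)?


RTT 0: cwnd = 1 MSS (initial)
RTT 1: cwnd = 2 MSS (slow start, doubled)
RTT 2: cwnd = 4 MSS (slow start, doubled)
RTT 3: cwnd = 5 MSS (congestion avoidance, +1)
RTT 4: cwnd = 6 MSS (congestion avoidance, +1)

6


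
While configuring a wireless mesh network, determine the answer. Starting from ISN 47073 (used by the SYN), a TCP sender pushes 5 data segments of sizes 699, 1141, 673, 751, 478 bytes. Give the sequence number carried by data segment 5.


The SYN occupies sequence number ISN = 47073, so the first data byte is ISN + 1 = 47074.
SEQ of data segment i = (ISN + 1) + sum of payload sizes of segments 1..i-1.
Segment 1: SEQ = 47074, payload = 699 bytes
Segment 2: SEQ = 47773, payload = 1141 bytes
Segment 3: SEQ = 48914, payload = 673 bytes
Segment 4: SEQ = 49587, payload = 751 bytes
Segment 5: SEQ = 50338, payload = 478 bytes
SEQ of segment 5 = 47074 + 699 + 1141 + 673 + 751 = 50338

50338
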